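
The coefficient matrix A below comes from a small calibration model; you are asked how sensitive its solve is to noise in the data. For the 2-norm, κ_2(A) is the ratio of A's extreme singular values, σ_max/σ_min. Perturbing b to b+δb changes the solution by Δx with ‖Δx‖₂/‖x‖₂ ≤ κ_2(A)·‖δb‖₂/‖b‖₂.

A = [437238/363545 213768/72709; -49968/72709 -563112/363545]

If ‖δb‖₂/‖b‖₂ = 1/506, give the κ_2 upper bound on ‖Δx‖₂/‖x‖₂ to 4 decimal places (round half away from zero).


0.1625

M = AᵀA = [67499892/35178325 6473520/1407133; 6473520/1407133 388478592/35178325]. tr(M)=35075268/2706025, det(M)=1679616/67650625
solving λ² − 35075268/2706025·λ + 1679616/67650625 = 0 gives λ = 324/25, 5184/2706025
so κ_2 = √((324/25) / (5184/2706025)) = 82.2500
worst-case relative error ≤ 82.2500 × 1/506 = 0.1625


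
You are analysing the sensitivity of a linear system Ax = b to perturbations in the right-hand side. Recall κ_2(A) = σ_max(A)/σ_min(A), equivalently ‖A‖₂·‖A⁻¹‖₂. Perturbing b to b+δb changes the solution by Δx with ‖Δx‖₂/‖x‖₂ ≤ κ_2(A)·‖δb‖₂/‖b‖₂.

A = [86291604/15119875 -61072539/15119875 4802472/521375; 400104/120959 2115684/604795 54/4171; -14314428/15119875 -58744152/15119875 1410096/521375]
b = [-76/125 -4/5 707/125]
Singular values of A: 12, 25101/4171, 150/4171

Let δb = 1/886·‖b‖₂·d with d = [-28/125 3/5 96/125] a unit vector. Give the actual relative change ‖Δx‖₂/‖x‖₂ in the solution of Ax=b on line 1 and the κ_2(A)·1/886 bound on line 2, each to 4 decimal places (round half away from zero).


0.0016
0.3766

largest singular value 12, smallest 150/4171
κ_2(A) = 12 / (150/4171) = 333.6800
bound on ‖Δx‖/‖x‖: κ·ε = 333.6800·1/886 = 0.3766
solve Ax = b  →  x = [-64.8569 60.8506 66.8027]
2-norm of b is 5.7446; of x, 111.2287
Δx = A⁻¹·δb where δb = 1/886·5.7446·d; ‖Δx‖ = 0.1803
dividing the unrounded norms, ‖Δx‖/‖x‖ = 0.0016
realised/bound (from unrounded values) ≈ 0.0043


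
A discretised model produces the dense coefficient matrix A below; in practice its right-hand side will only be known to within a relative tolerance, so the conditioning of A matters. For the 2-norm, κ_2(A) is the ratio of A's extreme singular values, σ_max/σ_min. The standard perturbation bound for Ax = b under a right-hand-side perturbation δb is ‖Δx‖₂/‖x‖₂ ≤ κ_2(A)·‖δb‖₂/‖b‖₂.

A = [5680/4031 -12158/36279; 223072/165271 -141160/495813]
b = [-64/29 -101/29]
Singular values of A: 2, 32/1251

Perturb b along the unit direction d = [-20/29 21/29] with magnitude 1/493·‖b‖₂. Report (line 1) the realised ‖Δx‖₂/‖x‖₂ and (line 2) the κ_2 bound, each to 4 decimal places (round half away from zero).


from the listed singular values, σ₁ = 2, σ_n = 32/1251
κ = σ_max/σ_min = 2/(32/1251) = 78.1875
perturbation bound = 78.1875·1/493 = 0.1586
solve Ax = b  →  x = [-10.5328 -37.7012]
‖b‖ = 4.1231, ‖x‖ = 39.1449
δb = ε·‖b‖·d = [-0.0058 0.0061]; solving A·Δx = δb gives ‖Δx‖ = 0.3270
realised ‖Δx‖/‖x‖ = 0.0084
realised/bound (from unrounded values) ≈ 0.0527

0.0084
0.1586


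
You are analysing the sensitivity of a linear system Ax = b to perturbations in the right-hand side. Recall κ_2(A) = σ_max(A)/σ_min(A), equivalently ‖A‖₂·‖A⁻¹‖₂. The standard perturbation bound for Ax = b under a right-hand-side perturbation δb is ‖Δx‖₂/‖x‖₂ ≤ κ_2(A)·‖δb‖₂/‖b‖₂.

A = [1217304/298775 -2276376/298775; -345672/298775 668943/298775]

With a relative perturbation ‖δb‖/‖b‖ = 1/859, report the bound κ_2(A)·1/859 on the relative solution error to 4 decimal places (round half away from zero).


0.3069

M = AᵀA = [2562109056/142826401 -4803642360/142826401; -4803642360/142826401 9006995889/142826401]. tr(M)=40031505/494209, det(M)=46656/494209
eigenvalues of AᵀA: λ = (tr ± √(tr²−4·det))/2 = 81, 576/494209
so κ_2 = √(81 / (576/494209)) = 263.6250
perturbation bound = 263.6250·1/859 = 0.3069


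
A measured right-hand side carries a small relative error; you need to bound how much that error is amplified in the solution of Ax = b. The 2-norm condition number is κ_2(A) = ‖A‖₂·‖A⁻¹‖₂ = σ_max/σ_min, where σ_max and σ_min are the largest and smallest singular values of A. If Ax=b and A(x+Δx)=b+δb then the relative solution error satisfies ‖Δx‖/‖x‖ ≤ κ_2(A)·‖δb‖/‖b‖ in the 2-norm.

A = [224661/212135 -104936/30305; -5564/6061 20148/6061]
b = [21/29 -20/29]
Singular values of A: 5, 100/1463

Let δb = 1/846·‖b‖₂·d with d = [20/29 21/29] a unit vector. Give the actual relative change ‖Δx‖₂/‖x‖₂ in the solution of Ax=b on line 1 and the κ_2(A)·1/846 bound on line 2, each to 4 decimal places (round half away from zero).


σ_max = 5, σ_min = 100/1463
κ_2(A) = 5 / (100/1463) = 73.1500
bound on ‖Δx‖/‖x‖: κ·ε = 73.1500·1/846 = 0.0865
solve Ax = b  →  x = [0.0560 -0.1920]
‖b‖ = 1.0000, ‖x‖ = 0.2000
δb = ε·‖b‖·d = [0.0008 0.0009]; solving A·Δx = δb gives ‖Δx‖ = 0.0173
relative error = 0.0865
realised/bound = 1 exactly: the bound is attained for this b and d

0.0865
0.0865


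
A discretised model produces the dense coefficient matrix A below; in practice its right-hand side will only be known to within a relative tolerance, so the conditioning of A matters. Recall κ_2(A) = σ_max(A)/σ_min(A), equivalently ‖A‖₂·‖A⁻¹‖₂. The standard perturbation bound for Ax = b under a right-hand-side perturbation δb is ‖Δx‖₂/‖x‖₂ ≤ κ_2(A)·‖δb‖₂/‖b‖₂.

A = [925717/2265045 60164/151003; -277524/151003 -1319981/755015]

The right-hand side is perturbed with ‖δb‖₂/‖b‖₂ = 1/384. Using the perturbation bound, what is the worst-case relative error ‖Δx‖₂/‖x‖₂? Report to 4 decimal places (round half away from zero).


0.9922

AᵀA = [10818771769/3052010025 137379424/40693467; 137379424/40693467 1090328681/339112225]; tr = 24532378/3629025, det = 28561/90725625
eigenvalues of AᵀA: λ = (tr ± √(tr²−4·det))/2 = 169/25, 169/3629025
κ_2(A) = √(λ_max/λ_min) = √((169/25) / (169/3629025)) = 381.0000
κ_2(A)·‖δb‖/‖b‖ = 0.9922


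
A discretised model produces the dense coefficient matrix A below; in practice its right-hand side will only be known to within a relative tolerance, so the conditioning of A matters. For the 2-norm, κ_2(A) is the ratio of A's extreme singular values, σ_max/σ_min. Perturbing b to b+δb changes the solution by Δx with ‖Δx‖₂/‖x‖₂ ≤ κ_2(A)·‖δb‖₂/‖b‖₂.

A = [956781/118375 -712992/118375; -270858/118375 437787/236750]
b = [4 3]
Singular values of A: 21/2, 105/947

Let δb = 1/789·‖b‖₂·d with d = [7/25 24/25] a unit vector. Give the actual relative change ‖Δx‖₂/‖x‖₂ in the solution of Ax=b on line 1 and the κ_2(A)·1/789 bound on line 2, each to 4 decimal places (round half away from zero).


0.0016
0.1200

σ_max = 21/2, σ_min = 105/947
condition number: (21/2) ÷ (105/947) = 94.7000
bound on ‖Δx‖/‖x‖: κ·ε = 94.7000·1/789 = 0.1200
solve Ax = b  →  x = [21.8743 28.6895]
‖b‖ = 5.0000, ‖x‖ = 36.0773
Δx = A⁻¹·δb where δb = 1/789·5.0000·d; ‖Δx‖ = 0.0572
relative error = 0.0016
realised/bound (from unrounded values) ≈ 0.0132


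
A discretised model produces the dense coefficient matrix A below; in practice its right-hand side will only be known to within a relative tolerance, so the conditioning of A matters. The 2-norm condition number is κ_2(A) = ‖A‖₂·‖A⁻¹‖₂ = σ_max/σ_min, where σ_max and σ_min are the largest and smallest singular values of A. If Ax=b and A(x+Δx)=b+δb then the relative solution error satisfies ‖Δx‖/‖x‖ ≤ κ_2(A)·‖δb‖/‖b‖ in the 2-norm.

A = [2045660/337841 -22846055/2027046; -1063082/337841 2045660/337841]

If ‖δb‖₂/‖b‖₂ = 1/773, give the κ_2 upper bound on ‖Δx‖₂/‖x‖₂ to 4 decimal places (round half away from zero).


AᵀA = [18390547316/394936129 -103431638090/1184808387; -103431638090/1184808387 2327309076625/14217700644]; tr = 10343836609/49196196, det = 17682025/12299049
char-poly roots: 841/4 and 84100/12299049
κ = σ_max/σ_min = (29/2)/(290/3507) = 175.3500
perturbation bound = 175.3500·1/773 = 0.2268

0.2268


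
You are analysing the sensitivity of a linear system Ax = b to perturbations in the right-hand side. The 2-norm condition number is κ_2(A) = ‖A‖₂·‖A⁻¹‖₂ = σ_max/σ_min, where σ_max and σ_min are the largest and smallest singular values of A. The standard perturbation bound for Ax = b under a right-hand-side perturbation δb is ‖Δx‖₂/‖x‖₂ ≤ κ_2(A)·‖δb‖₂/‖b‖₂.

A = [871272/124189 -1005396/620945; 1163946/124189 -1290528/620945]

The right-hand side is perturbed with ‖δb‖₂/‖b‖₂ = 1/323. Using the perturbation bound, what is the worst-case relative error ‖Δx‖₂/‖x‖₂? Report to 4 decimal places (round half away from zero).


0.7502

AᵀA = [2113885188900/15422907721 -475615657440/15422907721; -475615657440/15422907721 107051345424/15422907721]; tr = 1321199604/9174841, det = 3240000/9174841
char-poly roots: 144 and 22500/9174841
κ_2(A) = √(λ_max/λ_min) = √(144 / (22500/9174841)) = 242.3200
bound on ‖Δx‖/‖x‖: κ·ε = 242.3200·1/323 = 0.7502


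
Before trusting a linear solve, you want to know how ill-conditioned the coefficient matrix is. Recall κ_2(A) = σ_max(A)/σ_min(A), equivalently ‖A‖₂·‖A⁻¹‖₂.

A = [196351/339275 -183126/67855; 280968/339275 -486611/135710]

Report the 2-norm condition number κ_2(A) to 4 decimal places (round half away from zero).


form AᵀA = [4699869289/4604301025 -4172721318/920860205; -4172721318/920860205 14837231713/736688164] with trace 231844301/10956100 and determinant 279841/10956100
solving λ² − 231844301/10956100·λ + 279841/10956100 = 0 gives λ = 529/25, 529/438244
κ_2(A) = √(λ_max/λ_min) = √((529/25) / (529/438244)) = 132.4000

132.4000


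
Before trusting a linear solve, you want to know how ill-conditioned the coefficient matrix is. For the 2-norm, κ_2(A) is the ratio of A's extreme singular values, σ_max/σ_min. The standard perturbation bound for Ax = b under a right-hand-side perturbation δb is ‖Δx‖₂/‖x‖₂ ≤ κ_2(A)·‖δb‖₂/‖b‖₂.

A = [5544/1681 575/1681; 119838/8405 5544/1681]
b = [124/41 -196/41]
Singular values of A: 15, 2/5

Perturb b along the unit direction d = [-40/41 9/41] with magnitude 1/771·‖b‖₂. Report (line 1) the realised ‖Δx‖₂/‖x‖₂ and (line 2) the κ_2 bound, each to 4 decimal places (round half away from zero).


largest singular value 15, smallest 2/5
κ_2(A) = 15 / (2/5) = 37.5000
κ_2(A)·‖δb‖/‖b‖ = 0.0486
solve Ax = b  →  x = [1.9350 -9.8146]
‖b‖₂ = 5.6569 and ‖x‖₂ = 10.0036
δb = ε·‖b‖·d = [-0.0072 0.0016]; solving A·Δx = δb gives ‖Δx‖ = 0.0183
dividing the unrounded norms, ‖Δx‖/‖x‖ = 0.0018
so the bound overstates the realised error by a factor of ≈ 26.5259 (computed from the unrounded values)

0.0018
0.0486


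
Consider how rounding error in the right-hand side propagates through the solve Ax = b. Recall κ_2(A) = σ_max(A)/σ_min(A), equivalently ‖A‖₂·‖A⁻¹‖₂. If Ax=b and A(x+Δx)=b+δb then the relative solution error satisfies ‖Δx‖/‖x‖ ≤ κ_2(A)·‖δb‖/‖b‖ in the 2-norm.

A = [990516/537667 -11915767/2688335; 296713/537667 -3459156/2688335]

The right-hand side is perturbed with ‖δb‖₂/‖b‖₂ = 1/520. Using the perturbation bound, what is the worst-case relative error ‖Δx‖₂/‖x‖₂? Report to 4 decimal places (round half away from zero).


0.6363

M = AᵀA = [1069160550625/289085802889 -2565826884000/289085802889; -2565826884000/289085802889 6158050537225/289085802889]. tr(M)=42764562650/1710566881, det(M)=9765625/1710566881
solving λ² − 42764562650/1710566881·λ + 9765625/1710566881 = 0 gives λ = 25, 390625/1710566881
so κ_2 = √(25 / (390625/1710566881)) = 330.8720
bound on ‖Δx‖/‖x‖: κ·ε = 330.8720·1/520 = 0.6363


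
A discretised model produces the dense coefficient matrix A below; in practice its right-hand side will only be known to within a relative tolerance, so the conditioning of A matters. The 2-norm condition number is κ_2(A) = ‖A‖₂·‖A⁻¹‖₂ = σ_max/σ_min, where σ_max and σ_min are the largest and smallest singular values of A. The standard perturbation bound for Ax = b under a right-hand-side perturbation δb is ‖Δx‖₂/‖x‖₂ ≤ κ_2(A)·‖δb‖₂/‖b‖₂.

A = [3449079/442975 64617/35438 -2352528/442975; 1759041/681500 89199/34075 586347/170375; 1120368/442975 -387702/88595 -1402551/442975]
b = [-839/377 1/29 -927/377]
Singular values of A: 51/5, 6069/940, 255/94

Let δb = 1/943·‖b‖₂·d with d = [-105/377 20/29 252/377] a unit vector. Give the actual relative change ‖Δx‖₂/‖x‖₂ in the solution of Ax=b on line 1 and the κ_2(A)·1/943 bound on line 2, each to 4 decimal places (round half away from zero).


from the listed singular values, σ₁ = 51/5, σ_n = 255/94
κ = σ_max/σ_min = (51/5)/(255/94) = 3.7600
κ_2(A)·‖δb‖/‖b‖ = 0.0040
solve Ax = b  →  x = [-0.3565 0.3451 0.0149]
2-norm of b is 3.3166; of x, 0.4964
with δb = [-0.0010 0.0024 0.0024], A·Δx = δb → ‖Δx‖ = 0.0013
relative error = 0.0026
tightness: 0.0026 against a bound of 0.0040 (unrounded ratio ≈ 0.6551)

0.0026
0.0040


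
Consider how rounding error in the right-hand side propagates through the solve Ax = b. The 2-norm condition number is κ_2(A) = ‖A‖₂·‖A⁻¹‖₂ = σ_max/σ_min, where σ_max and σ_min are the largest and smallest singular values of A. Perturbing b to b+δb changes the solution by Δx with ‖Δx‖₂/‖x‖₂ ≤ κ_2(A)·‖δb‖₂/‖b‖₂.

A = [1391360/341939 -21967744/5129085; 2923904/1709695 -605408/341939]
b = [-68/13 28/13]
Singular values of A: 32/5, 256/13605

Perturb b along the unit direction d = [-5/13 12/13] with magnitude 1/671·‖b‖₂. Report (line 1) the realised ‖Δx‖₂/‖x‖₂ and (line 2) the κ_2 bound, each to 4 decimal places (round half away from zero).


0.0021
0.5069

σ_max = 32/5, σ_min = 256/13605
κ = σ_max/σ_min = (32/5)/(256/13605) = 340.1250
worst-case relative error ≤ 340.1250 × 1/671 = 0.5069
solve Ax = b  →  x = [153.5048 147.0582]
‖b‖ = 5.6569, ‖x‖ = 212.5790
Δx = A⁻¹·δb where δb = 1/671·5.6569·d; ‖Δx‖ = 0.4480
relative error = 0.0021
realised/bound (from unrounded values) ≈ 0.0042


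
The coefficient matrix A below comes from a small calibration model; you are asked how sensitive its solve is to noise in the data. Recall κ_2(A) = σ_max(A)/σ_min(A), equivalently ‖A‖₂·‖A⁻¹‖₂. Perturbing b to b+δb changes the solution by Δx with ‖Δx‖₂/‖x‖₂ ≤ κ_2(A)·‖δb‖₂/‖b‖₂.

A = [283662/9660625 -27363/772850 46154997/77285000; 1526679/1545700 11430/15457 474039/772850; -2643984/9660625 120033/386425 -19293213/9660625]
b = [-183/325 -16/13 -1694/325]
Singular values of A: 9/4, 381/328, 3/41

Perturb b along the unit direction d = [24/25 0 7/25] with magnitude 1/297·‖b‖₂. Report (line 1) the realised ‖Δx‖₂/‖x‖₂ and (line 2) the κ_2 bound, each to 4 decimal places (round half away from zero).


0.0090
0.1035

σ_max = 9/4, σ_min = 3/41
κ_2(A) = (9/4) / (3/41) = 30.7500
bound on ‖Δx‖/‖x‖: κ·ε = 30.7500·1/297 = 0.1035
solve Ax = b  →  x = [16.7989 -21.5743 -3.0478]
‖b‖₂ = 5.3852 and ‖x‖₂ = 27.5126
with δb = [0.0174 0.0000 0.0051], A·Δx = δb → ‖Δx‖ = 0.2478
realised ‖Δx‖/‖x‖ = 0.0090
realised/bound (from unrounded values) ≈ 0.0870


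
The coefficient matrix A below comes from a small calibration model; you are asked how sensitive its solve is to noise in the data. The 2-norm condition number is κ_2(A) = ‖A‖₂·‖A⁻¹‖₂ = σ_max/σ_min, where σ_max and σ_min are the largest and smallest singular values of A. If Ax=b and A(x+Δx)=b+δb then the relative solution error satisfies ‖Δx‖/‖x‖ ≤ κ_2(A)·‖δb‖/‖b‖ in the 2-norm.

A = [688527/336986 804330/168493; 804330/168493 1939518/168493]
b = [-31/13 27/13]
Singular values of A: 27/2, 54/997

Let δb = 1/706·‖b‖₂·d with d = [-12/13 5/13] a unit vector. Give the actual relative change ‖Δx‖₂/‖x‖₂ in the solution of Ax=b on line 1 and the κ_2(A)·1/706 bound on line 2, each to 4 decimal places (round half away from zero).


0.0015
0.3530

from the listed singular values, σ₁ = 27/2, σ_n = 54/997
κ = σ_max/σ_min = (27/2)/(54/997) = 249.2500
κ_2(A)·‖δb‖/‖b‖ = 0.3530
solve Ax = b  →  x = [-51.0997 21.3718]
2-norm of b is 3.1623; of x, 55.3889
re-solving with b+δb shifts x by Δx of norm 0.0827
relative error = 0.0015
so the bound overstates the realised error by a factor of ≈ 236.4595 (computed from the unrounded values)


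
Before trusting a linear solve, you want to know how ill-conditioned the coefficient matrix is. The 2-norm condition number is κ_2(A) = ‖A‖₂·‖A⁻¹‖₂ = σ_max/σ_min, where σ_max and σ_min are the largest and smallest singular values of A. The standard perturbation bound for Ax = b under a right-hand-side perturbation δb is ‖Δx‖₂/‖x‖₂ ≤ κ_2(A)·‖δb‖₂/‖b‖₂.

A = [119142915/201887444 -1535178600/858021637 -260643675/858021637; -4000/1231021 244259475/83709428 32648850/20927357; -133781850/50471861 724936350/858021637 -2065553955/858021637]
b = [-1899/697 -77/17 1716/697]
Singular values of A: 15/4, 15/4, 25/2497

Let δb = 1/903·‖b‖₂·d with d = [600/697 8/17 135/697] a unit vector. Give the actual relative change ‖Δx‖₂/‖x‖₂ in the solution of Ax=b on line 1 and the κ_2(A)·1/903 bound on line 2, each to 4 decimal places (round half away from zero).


0.0016
0.4148

σ_max = 15/4, σ_min = 25/2497
condition number: (15/4) ÷ (25/2497) = 374.5500
worst-case relative error ≤ 374.5500 × 1/903 = 0.4148
solve Ax = b  →  x = [274.9517 135.6985 -256.1347]
‖b‖₂ = 5.8310 and ‖x‖₂ = 399.5216
δb = ε·‖b‖·d = [0.0056 0.0030 0.0013]; solving A·Δx = δb gives ‖Δx‖ = 0.6450
relative error = 0.0016
tightness: 0.0016 against a bound of 0.4148 (unrounded ratio ≈ 0.0039)


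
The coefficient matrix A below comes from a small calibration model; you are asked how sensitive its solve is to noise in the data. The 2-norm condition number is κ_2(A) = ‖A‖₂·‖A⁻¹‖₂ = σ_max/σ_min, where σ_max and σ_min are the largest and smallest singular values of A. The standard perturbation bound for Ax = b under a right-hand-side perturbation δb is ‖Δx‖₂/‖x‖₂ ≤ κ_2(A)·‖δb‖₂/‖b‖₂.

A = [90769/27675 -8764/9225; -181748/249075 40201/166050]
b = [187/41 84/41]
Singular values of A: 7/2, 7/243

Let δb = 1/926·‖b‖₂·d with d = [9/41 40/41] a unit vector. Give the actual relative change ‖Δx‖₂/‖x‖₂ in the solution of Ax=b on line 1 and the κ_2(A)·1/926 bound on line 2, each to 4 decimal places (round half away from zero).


0.0018
0.1312

from the listed singular values, σ₁ = 7/2, σ_n = 7/243
κ_2(A) = (7/2) / (7/243) = 121.5000
bound on ‖Δx‖/‖x‖: κ·ε = 121.5000·1/926 = 0.1312
solve Ax = b  →  x = [30.2571 99.6571]
2-norm of b is 5.0000; of x, 104.1491
re-solving with b+δb shifts x by Δx of norm 0.1874
realised ‖Δx‖/‖x‖ = 0.0018
realised/bound (from unrounded values) ≈ 0.0137


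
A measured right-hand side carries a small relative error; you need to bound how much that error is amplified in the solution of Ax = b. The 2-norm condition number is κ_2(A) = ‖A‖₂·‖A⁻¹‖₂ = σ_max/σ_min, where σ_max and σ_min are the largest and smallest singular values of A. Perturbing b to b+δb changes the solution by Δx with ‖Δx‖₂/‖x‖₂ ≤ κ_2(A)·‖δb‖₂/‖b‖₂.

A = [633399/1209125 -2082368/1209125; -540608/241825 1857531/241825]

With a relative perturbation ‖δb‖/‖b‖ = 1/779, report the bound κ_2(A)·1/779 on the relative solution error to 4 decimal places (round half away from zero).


form AᵀA = [7707619534801/1461983265625 -26423872780032/1461983265625; -26423872780032/1461983265625 90596791886449/1461983265625] with trace 157287058274/2339173225 and determinant 2825761/93566929
char-poly roots: 1681/25 and 42025/93566929
κ_2(A) = √(λ_max/λ_min) = √((1681/25) / (42025/93566929)) = 386.9200
bound on ‖Δx‖/‖x‖: κ·ε = 386.9200·1/779 = 0.4967

0.4967


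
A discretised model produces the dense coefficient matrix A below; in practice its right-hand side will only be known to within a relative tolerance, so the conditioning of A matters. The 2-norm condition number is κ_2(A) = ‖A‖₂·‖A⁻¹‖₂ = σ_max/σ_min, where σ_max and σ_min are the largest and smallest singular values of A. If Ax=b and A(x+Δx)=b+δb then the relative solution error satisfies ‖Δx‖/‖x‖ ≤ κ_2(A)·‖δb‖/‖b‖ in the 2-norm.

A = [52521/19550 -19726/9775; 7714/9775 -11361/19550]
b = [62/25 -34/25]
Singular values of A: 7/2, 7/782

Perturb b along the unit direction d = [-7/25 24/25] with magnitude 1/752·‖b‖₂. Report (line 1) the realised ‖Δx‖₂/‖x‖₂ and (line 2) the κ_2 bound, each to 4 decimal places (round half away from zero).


σ_max = 7/2, σ_min = 7/782
κ = σ_max/σ_min = (7/2)/(7/782) = 391.0000
worst-case relative error ≤ 391.0000 × 1/752 = 0.5199
solve Ax = b  →  x = [-133.6000 -179.0857]
‖b‖₂ = 2.8284 and ‖x‖₂ = 223.4293
Δx = A⁻¹·δb where δb = 1/752·2.8284·d; ‖Δx‖ = 0.4202
relative error = 0.0019
so the bound overstates the realised error by a factor of ≈ 276.4797 (computed from the unrounded values)

0.0019
0.5199


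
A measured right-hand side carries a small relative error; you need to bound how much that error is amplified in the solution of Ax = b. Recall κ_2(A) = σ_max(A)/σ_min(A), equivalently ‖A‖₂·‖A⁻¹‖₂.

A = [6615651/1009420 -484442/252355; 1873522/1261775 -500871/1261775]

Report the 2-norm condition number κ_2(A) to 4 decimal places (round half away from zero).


M = AᵀA = [684314282449/15153610000 -24948260379/1894201250; -24948260379/1894201250 3639484261/947100625]. tr(M)=1188073649/24245776, det(M)=1500625/24245776
solving λ² − 1188073649/24245776·λ + 1500625/24245776 = 0 gives λ = 49, 30625/24245776
so κ_2 = √(49 / (30625/24245776)) = 196.9600

196.9600


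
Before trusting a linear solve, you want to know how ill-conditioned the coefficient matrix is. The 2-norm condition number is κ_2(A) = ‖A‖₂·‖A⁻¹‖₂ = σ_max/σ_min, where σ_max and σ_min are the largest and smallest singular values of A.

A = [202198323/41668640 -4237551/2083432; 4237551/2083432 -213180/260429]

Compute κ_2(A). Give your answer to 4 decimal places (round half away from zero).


M = AᵀA = [21878423857557/790293836800 -455786748009/39514691840; -455786748009/39514691840 9497207133/1975734592]. tr(M)=1975177439289/60791833600, det(M)=263900025/9726693376
char-poly roots: 3249/100 and 2030625/2431673344
σ_max=√(3249/100)=(57/10), σ_min=√(2030625/2431673344)=(1425/49312) → κ = 197.2480

197.2480


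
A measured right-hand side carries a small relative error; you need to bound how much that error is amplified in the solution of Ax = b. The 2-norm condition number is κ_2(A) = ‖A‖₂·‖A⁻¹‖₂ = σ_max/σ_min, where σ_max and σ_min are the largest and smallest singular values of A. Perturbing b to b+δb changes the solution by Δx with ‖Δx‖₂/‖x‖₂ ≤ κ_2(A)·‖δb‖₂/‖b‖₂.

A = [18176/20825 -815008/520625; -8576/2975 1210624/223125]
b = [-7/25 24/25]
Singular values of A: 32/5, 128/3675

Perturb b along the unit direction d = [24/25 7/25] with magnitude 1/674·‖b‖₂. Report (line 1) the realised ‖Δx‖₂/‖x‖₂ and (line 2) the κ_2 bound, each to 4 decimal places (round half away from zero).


from the listed singular values, σ₁ = 32/5, σ_n = 128/3675
condition number: (32/5) ÷ (128/3675) = 183.7500
bound on ‖Δx‖/‖x‖: κ·ε = 183.7500·1/674 = 0.2726
solve Ax = b  →  x = [-0.0735 0.1379]
‖b‖ = 1.0000, ‖x‖ = 0.1563
with δb = [0.0014 0.0004], A·Δx = δb → ‖Δx‖ = 0.0426
dividing the unrounded norms, ‖Δx‖/‖x‖ = 0.2726
realised/bound = 1 exactly: the bound is attained for this b and d

0.2726
0.2726


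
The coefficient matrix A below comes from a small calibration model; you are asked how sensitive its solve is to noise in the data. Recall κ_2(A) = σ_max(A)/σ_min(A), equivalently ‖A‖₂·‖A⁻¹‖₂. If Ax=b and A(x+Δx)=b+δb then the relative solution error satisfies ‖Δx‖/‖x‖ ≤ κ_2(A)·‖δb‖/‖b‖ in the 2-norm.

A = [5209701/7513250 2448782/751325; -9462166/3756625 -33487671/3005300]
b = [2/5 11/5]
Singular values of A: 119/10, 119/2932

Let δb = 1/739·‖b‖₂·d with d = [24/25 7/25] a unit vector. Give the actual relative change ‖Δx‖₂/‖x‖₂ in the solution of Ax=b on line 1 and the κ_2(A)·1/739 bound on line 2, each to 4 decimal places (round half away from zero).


σ_max = 119/10, σ_min = 119/2932
κ_2(A) = (119/10) / (119/2932) = 293.2000
perturbation bound = 293.2000·1/739 = 0.3968
solve Ax = b  →  x = [-24.0746 5.2445]
‖b‖₂ = 2.2361 and ‖x‖₂ = 24.6392
δb = ε·‖b‖·d = [0.0029 0.0008]; solving A·Δx = δb gives ‖Δx‖ = 0.0746
realised ‖Δx‖/‖x‖ = 0.0030
realised/bound (from unrounded values) ≈ 0.0076

0.0030
0.3968


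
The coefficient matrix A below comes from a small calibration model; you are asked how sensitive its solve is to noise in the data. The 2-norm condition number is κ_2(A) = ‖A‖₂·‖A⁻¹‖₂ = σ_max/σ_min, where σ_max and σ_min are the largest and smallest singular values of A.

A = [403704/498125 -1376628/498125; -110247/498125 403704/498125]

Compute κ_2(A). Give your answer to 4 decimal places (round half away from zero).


199.2500

form AᵀA = [280210113/397005625 -960411816/397005625; -960411816/397005625 3292930512/397005625] with trace 5717025/635209 and determinant 1296/635209
char-poly roots: 9 and 144/635209
so κ_2 = √(9 / (144/635209)) = 199.2500


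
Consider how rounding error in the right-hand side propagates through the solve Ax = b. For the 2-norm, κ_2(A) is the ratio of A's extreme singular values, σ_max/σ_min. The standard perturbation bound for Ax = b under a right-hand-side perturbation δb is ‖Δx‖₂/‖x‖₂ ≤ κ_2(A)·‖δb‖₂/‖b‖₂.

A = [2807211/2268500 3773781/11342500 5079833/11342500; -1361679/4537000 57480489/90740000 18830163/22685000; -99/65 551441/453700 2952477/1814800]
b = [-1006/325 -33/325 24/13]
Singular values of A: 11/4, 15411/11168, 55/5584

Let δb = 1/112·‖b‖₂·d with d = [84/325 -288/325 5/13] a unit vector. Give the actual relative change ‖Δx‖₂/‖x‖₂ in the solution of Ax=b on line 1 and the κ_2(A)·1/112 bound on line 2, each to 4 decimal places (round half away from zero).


1.4257
2.4929

σ_max = 11/4, σ_min = 55/5584
κ = σ_max/σ_min = (11/4)/(55/5584) = 279.2000
bound on ‖Δx‖/‖x‖: κ·ε = 279.2000·1/112 = 2.4929
solve Ax = b  →  x = [-2.1756 -0.4336 -0.5781]
‖b‖ = 3.6056, ‖x‖ = 2.2925
Δx = A⁻¹·δb where δb = 1/112·3.6056·d; ‖Δx‖ = 3.2684
relative error = 1.4257
realised/bound (from unrounded values) ≈ 0.5719


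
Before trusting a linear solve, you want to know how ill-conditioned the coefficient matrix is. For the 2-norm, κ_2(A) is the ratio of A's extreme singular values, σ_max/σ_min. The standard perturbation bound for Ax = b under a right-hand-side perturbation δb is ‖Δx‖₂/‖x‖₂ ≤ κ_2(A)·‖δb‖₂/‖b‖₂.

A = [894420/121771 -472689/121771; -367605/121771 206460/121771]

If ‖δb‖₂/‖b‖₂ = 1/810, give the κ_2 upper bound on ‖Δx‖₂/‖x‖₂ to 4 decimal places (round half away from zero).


M = AᵀA = [5533257825/87740689 -2950758720/87740689; -2950758720/87740689 1574323209/87740689]. tr(M)=24593706/303601, det(M)=164025/303601
solving λ² − 24593706/303601·λ + 164025/303601 = 0 gives λ = 81, 2025/303601
κ_2(A) = √(λ_max/λ_min) = √(81 / (2025/303601)) = 110.2000
worst-case relative error ≤ 110.2000 × 1/810 = 0.1360

0.1360


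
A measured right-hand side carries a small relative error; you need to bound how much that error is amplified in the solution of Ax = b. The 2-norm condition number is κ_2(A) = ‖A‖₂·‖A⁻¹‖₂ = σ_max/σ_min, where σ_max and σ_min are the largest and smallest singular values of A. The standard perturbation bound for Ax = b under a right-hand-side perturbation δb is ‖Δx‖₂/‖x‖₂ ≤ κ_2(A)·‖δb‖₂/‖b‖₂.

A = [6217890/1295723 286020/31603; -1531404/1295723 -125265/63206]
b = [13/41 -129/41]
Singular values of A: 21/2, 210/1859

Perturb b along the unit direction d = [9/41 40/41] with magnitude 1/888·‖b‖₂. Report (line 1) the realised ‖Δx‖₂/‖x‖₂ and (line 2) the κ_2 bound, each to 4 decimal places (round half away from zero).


0.0012
0.1047

from the listed singular values, σ₁ = 21/2, σ_n = 210/1859
κ = σ_max/σ_min = (21/2)/(210/1859) = 92.9500
bound on ‖Δx‖/‖x‖: κ·ε = 92.9500·1/888 = 0.1047
solve Ax = b  →  x = [23.4776 -12.4134]
‖b‖ = 3.1623, ‖x‖ = 26.5573
δb = ε·‖b‖·d = [0.0008 0.0035]; solving A·Δx = δb gives ‖Δx‖ = 0.0315
dividing the unrounded norms, ‖Δx‖/‖x‖ = 0.0012
so the bound overstates the realised error by a factor of ≈ 88.1807 (computed from the unrounded values)


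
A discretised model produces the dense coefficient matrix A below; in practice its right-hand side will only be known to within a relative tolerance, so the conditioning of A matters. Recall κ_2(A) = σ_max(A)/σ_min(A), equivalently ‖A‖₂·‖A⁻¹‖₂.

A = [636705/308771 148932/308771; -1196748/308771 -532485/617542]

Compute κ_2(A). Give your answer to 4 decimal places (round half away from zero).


M = AᵀA = [6358474161/329894569 1430626050/329894569; 1430626050/329894569 1288108089/1319578276]. tr(M)=15896493/784996, det(M)=6561/784996
solving λ² − 15896493/784996·λ + 6561/784996 = 0 gives λ = 81/4, 81/196249
σ_max=√(81/4)=(9/2), σ_min=√(81/196249)=(9/443) → κ = 221.5000

221.5000


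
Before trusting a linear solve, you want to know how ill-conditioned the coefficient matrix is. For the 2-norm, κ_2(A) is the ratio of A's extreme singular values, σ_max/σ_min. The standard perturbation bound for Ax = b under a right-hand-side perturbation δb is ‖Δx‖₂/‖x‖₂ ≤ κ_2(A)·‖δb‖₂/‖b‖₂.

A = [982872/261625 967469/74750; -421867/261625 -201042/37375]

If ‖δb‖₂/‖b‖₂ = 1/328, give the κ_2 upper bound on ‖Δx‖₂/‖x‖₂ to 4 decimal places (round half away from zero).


0.9817

form AᵀA = [6769284817/405015625 3315160242/57859375; 3315160242/57859375 6495075793/33062500] with trace 110507473/518420 and determinant 28398241/64802500
λ_max, λ_min = (110507473/518420 ± √305285761948263849/6718982410000)/2 = 5329/25, 5329/2592100
κ = σ_max/σ_min = (73/5)/(73/1610) = 322.0000
perturbation bound = 322.0000·1/328 = 0.9817


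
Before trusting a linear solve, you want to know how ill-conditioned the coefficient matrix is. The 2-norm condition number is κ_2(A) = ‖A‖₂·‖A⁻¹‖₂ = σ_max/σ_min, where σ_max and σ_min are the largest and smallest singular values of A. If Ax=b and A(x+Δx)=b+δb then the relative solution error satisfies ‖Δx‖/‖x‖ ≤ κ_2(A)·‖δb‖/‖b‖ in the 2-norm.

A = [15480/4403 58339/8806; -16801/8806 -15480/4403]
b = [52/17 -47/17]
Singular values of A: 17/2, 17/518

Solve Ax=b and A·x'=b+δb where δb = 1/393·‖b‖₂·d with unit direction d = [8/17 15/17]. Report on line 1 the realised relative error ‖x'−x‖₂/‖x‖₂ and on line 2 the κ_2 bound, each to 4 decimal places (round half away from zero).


largest singular value 17/2, smallest 17/518
condition number: (17/2) ÷ (17/518) = 259.0000
bound on ‖Δx‖/‖x‖: κ·ε = 259.0000·1/393 = 0.6590
solve Ax = b  →  x = [27.1073 -13.9239]
‖b‖₂ = 4.1231 and ‖x‖₂ = 30.4742
δb = ε·‖b‖·d = [0.0049 0.0093]; solving A·Δx = δb gives ‖Δx‖ = 0.3197
realised ‖Δx‖/‖x‖ = 0.0105
realised/bound (from unrounded values) ≈ 0.0159

0.0105
0.6590


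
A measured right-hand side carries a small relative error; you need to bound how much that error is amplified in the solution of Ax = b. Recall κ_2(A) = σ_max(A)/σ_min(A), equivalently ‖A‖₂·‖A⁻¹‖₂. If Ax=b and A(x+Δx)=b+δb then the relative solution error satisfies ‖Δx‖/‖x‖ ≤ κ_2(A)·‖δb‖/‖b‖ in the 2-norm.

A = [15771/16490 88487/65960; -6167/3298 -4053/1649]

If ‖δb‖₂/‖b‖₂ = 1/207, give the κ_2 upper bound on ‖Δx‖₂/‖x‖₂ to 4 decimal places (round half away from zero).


0.3749

M = AᵀA = [2075297/470450 22126293/3763600; 22126293/3763600 118037521/15054400]. tr(M)=7377881/602176, det(M)=60025/2408704
eigenvalues of AᵀA: λ = (tr ± √(tr²−4·det))/2 = 49/4, 1225/602176
so κ_2 = √((49/4) / (1225/602176)) = 77.6000
bound on ‖Δx‖/‖x‖: κ·ε = 77.6000·1/207 = 0.3749


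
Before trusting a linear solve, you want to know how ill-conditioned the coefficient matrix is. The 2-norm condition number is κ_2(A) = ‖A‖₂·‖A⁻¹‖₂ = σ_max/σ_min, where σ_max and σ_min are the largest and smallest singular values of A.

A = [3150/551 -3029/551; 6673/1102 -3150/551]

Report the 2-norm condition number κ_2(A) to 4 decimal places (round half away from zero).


form AᵀA = [2904101/41876 -691425/10469; -691425/10469 658529/10469] with trace 190973/1444 and determinant 529/1444
λ_max, λ_min = (190973/1444 ± √36467631225/2085136)/2 = 529/4, 1/361
so κ_2 = √((529/4) / (1/361)) = 218.5000

218.5000


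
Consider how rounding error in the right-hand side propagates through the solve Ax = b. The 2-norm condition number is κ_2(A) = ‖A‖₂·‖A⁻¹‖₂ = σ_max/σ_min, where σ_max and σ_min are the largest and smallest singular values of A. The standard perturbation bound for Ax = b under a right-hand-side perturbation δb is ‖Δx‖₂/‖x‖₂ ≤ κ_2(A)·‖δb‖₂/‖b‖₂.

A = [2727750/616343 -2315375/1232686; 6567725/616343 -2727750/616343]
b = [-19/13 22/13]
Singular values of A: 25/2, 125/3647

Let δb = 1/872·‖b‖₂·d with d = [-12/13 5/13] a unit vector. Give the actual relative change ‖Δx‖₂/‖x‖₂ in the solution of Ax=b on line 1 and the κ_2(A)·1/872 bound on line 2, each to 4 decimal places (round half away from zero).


0.0013
0.4182

σ_max = 25/2, σ_min = 125/3647
κ_2(A) = (25/2) / (125/3647) = 364.7000
bound on ‖Δx‖/‖x‖: κ·ε = 364.7000·1/872 = 0.4182
solve Ax = b  →  x = [22.5169 53.8326]
‖b‖₂ = 2.2361 and ‖x‖₂ = 58.3521
Δx = A⁻¹·δb where δb = 1/872·2.2361·d; ‖Δx‖ = 0.0748
dividing the unrounded norms, ‖Δx‖/‖x‖ = 0.0013
realised/bound (from unrounded values) ≈ 0.0031


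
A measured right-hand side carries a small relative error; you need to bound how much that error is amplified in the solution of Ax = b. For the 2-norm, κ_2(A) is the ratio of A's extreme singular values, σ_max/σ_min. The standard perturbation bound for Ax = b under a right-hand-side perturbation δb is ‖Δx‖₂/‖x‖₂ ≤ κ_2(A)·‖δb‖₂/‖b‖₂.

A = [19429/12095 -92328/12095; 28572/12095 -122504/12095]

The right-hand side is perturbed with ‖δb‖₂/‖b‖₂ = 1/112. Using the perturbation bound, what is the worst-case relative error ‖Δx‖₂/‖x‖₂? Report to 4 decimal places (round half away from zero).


0.8560

M = AᵀA = [47753809/5851561 -211761000/5851561; -211761000/5851561 941267584/5851561]. tr(M)=588353/3481, det(M)=10816/3481
eigenvalues of AᵀA: λ = (tr ± √(tr²−4·det))/2 = 169, 64/3481
so κ_2 = √(169 / (64/3481)) = 95.8750
bound on ‖Δx‖/‖x‖: κ·ε = 95.8750·1/112 = 0.8560


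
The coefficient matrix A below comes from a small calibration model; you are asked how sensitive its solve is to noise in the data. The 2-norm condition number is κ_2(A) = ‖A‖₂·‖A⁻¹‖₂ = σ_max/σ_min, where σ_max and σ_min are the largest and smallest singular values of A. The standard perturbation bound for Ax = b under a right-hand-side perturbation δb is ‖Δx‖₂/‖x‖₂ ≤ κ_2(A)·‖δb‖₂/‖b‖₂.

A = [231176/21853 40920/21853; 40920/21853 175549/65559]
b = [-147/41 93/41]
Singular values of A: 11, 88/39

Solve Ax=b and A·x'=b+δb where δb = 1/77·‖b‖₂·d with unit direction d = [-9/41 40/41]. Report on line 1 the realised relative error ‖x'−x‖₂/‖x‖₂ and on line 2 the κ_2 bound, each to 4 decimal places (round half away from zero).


0.0180
0.0633

σ_max = 11, σ_min = 88/39
condition number: 11 ÷ (88/39) = 4.8750
worst-case relative error ≤ 4.8750 × 1/77 = 0.0633
solve Ax = b  →  x = [-0.5579 1.2373]
‖b‖₂ = 4.2426 and ‖x‖₂ = 1.3572
δb = ε·‖b‖·d = [-0.0121 0.0538]; solving A·Δx = δb gives ‖Δx‖ = 0.0244
relative error = 0.0180
so the bound overstates the realised error by a factor of ≈ 3.5189 (computed from the unrounded values)


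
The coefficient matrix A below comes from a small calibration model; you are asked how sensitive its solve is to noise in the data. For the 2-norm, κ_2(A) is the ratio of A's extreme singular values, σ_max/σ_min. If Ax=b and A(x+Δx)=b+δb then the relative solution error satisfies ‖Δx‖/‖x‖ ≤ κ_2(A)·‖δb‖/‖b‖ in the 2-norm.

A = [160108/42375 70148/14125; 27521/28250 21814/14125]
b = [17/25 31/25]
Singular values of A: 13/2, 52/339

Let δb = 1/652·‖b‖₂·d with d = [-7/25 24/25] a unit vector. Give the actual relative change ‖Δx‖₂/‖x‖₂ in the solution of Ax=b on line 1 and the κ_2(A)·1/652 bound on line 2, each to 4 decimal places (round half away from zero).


largest singular value 13/2, smallest 52/339
κ_2(A) = (13/2) / (52/339) = 42.3750
κ_2(A)·‖δb‖/‖b‖ = 0.0650
solve Ax = b  →  x = [-5.1231 4.0346]
2-norm of b is 1.4142; of x, 6.5210
δb = ε·‖b‖·d = [-0.0006 0.0021]; solving A·Δx = δb gives ‖Δx‖ = 0.0141
dividing the unrounded norms, ‖Δx‖/‖x‖ = 0.0022
so the bound overstates the realised error by a factor of ≈ 29.9720 (computed from the unrounded values)

0.0022
0.0650


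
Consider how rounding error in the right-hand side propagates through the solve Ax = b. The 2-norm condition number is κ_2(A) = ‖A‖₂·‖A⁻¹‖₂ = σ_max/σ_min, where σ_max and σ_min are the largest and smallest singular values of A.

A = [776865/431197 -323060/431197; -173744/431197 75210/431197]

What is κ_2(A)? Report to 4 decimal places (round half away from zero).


323.6000

form AᵀA = [376981681/110607289 -157073940/110607289; -157073940/110607289 65451700/110607289] with trace 2617949/654481 and determinant 100/654481
λ_max, λ_min = (2617949/654481 ± √6853395174201/428345379361)/2 = 4, 25/654481
κ_2(A) = √(λ_max/λ_min) = √(4 / (25/654481)) = 323.6000


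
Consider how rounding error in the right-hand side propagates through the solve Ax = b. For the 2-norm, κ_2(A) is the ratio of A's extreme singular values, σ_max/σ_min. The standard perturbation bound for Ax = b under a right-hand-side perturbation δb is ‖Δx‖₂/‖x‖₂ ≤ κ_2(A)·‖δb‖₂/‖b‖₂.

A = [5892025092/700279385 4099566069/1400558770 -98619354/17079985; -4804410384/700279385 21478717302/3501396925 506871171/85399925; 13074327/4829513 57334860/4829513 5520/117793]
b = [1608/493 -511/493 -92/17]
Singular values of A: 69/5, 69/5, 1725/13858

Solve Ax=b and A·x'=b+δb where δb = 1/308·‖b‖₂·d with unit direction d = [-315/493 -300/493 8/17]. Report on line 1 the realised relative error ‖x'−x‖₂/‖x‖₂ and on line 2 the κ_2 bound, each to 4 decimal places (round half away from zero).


largest singular value 69/5, smallest 1725/13858
κ_2(A) = (69/5) / (1725/13858) = 110.8640
κ_2(A)·‖δb‖/‖b‖ = 0.3599
solve Ax = b  →  x = [-18.7044 3.9114 -25.8380]
‖b‖ = 6.4031, ‖x‖ = 32.1365
with δb = [-0.0133 -0.0127 0.0098], A·Δx = δb → ‖Δx‖ = 0.1670
relative error = 0.0052
realised/bound (from unrounded values) ≈ 0.0144

0.0052
0.3599
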